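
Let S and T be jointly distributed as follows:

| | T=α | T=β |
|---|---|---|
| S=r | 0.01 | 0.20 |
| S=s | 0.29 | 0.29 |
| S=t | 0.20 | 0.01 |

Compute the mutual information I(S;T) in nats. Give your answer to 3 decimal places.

0.211 nats

Marginals: p(S) = (0.2100, 0.5800, 0.2100), p(T) = (0.5000, 0.5000).
I(S;T) = Σ p(x,y)·ln[p(x,y)/(p(x)p(y))].
  (r,α): 0.01·ln(0.0952) = -0.0235
  (r,β): 0.20·ln(1.9048) = 0.1289
  (s,α): 0.29·ln(1.0000) = 0.0000
  (s,β): 0.29·ln(1.0000) = 0.0000
  (t,α): 0.20·ln(1.9048) = 0.1289
  (t,β): 0.01·ln(0.0952) = -0.0235
Sum = 0.211 nats.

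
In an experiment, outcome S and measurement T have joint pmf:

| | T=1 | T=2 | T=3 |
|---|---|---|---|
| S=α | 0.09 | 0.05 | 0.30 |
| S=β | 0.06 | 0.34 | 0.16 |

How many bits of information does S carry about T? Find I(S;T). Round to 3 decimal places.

Marginals: p(S) = (0.4400, 0.5600), p(T) = (0.1500, 0.3900, 0.4600).
I(S;T) = Σ p(x,y)·log₂[p(x,y)/(p(x)p(y))].
  (α,1): 0.09·log₂(1.3636) = 0.0403
  (α,2): 0.05·log₂(0.2914) = -0.0890
  (α,3): 0.30·log₂(1.4822) = 0.1703
  (β,1): 0.06·log₂(0.7143) = -0.0291
  (β,2): 0.34·log₂(1.5568) = 0.2171
  (β,3): 0.16·log₂(0.6211) = -0.1099
Sum = 0.200 bits.

0.200 bits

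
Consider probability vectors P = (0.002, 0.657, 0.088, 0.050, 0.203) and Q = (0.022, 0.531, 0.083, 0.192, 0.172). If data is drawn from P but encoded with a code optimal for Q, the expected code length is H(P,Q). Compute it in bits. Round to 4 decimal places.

1.5615 bits

H(P,Q) = −Σ p·log₂ q.
  −0.002·log₂(0.022) = 0.01101
  −0.657·log₂(0.531) = 0.59998
  −0.088·log₂(0.083) = 0.31599
  −0.050·log₂(0.192) = 0.11904
  −0.203·log₂(0.172) = 0.51552
H(P,Q) = 1.5615 bits.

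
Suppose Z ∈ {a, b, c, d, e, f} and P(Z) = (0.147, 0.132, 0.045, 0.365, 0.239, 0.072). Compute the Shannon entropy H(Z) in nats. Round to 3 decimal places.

1.588 nats

H(Z) = −Σ p·ln p.
  −(0.147)·ln(0.147) = 0.2818
  −(0.132)·ln(0.132) = 0.2673
  −(0.045)·ln(0.045) = 0.1395
  −(0.365)·ln(0.365) = 0.3679
  −(0.239)·ln(0.239) = 0.3421
  −(0.072)·ln(0.072) = 0.1894
Sum: 0.2818 + 0.2673 + 0.1395 + 0.3679 + 0.3421 + 0.1894 = 1.588 nats.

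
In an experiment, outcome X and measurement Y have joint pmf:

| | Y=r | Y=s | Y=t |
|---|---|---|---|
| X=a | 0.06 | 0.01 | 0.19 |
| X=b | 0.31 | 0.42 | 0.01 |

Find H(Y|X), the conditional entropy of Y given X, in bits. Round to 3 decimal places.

1.054 bits

Marginals: p(X) = (0.2600, 0.7400), p(Y) = (0.3700, 0.4300, 0.2000).
H(Y|X) = Σ p(X) · H(Y|X=·).
  X=a: p=0.2600, H(Y|X=a) = 0.9997
  X=b: p=0.7400, H(Y|X=b) = 1.0735
Weighted sum = 1.054 bits.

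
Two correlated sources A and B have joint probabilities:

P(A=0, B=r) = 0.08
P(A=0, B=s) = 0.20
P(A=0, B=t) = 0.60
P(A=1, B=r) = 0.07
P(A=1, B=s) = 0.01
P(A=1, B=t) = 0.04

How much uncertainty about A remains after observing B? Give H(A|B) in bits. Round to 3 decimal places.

0.423 bits

Marginals: p(A) = (0.8800, 0.1200), p(B) = (0.1500, 0.2100, 0.6400).
H(A|B) = Σ p(B) · H(A|B=·).
  B=r: p=0.1500, H(A|B=r) = 0.9968
  B=s: p=0.2100, H(A|B=s) = 0.2762
  B=t: p=0.6400, H(A|B=t) = 0.3373
Weighted sum = 0.423 bits.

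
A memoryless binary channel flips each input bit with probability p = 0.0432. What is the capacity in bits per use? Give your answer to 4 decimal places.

Binary symmetric channel: C = 1 − h₂(ε) where h₂ is the binary entropy function.
h₂(0.0432) = −0.0432·log₂0.0432 − 0.9568·log₂0.9568 = 0.2568.
C = 1 − 0.2568 = 0.7432 bits per channel use.

0.7432 bits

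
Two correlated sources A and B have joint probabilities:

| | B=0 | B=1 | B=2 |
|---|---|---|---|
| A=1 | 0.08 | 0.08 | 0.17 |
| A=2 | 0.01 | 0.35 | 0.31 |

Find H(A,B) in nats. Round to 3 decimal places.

1.482 nats

H(A,B) = −Σ p(x,y)·ln p(x,y) over all 6 cells.
  cell (1,0): −0.08·ln0.08 = 0.2021
  cell (1,1): −0.08·ln0.08 = 0.2021
  cell (1,2): −0.17·ln0.17 = 0.3012
  cell (2,0): −0.01·ln0.01 = 0.0461
  cell (2,1): −0.35·ln0.35 = 0.3674
  cell (2,2): −0.31·ln0.31 = 0.3631
Sum = 1.482 nats.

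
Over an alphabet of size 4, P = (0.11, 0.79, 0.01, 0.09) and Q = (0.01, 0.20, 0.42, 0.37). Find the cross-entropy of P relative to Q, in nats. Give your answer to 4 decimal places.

1.8762 nats

H(P,Q) = −Σ p·ln q.
  −0.11·ln(0.01) = 0.50657
  −0.79·ln(0.20) = 1.27146
  −0.01·ln(0.42) = 0.00868
  −0.09·ln(0.37) = 0.08948
H(P,Q) = 1.8762 nats.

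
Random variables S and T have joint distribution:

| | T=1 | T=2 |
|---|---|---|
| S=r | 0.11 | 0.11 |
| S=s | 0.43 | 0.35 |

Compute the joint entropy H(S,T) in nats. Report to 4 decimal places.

H(S,T) = −Σ p(x,y)·ln p(x,y) over all 4 cells.
  cell (r,1): −0.11·ln0.11 = 0.24280
  cell (r,2): −0.11·ln0.11 = 0.24280
  cell (s,1): −0.43·ln0.43 = 0.36291
  cell (s,2): −0.35·ln0.35 = 0.36744
Sum = 1.2159 nats.

1.2159 nats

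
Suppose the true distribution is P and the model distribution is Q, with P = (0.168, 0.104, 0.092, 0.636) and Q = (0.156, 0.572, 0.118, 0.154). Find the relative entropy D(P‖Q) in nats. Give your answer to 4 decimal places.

D(P‖Q) = Σ p·ln(p/q).
  0.168·ln(0.168/0.156) = 0.01245
  0.104·ln(0.104/0.572) = -0.17729
  0.092·ln(0.092/0.118) = -0.02290
  0.636·ln(0.636/0.154) = 0.90200
D(P‖Q) = 0.7143 nats.

0.7143 nats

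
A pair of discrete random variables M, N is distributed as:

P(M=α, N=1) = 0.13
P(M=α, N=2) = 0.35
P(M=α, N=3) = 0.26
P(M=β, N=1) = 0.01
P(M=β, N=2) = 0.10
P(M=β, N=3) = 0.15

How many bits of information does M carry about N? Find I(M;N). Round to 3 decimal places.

0.042 bits

Marginals: p(M) = (0.7400, 0.2600), p(N) = (0.1400, 0.4500, 0.4100).
I(M;N) = H(M) + H(N) − H(M,N).
H(M) = 0.8267, H(N) = 1.4429, H(M,N) = 2.2272.
I(M;N) = 0.8267 + 1.4429 − 2.2272 = 0.042 bits.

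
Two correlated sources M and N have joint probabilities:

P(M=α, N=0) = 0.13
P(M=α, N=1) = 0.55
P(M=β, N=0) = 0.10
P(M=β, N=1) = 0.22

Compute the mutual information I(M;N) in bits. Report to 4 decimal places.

Marginals: p(M) = (0.6800, 0.3200), p(N) = (0.2300, 0.7700).
I(M;N) = Σ p(x,y)·log₂[p(x,y)/(p(x)p(y))].
  (α,0): 0.13·log₂(0.8312) = -0.03467
  (α,1): 0.55·log₂(1.0504) = 0.03903
  (β,0): 0.10·log₂(1.3587) = 0.04422
  (β,1): 0.22·log₂(0.8929) = -0.03597
Sum = 0.0126 bits.

0.0126 bits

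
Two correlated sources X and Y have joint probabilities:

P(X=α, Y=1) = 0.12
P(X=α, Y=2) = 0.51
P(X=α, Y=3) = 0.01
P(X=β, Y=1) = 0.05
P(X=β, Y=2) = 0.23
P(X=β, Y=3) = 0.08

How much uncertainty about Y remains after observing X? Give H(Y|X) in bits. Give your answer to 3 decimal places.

Marginals: p(X) = (0.6400, 0.3600), p(Y) = (0.1700, 0.7400, 0.0900).
H(Y|X) = Σ p(X) · H(Y|X=·).
  X=α: p=0.6400, H(Y|X=α) = 0.8076
  X=β: p=0.3600, H(Y|X=β) = 1.2907
Weighted sum = 0.982 bits.

0.982 bits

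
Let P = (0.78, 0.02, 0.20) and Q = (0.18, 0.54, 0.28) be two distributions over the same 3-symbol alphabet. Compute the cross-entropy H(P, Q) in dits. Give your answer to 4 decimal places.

0.6968 dits

H(P,Q) = −Σ p·log₁₀ q.
  −0.78·log₁₀(0.18) = 0.58089
  −0.02·log₁₀(0.54) = 0.00535
  −0.20·log₁₀(0.28) = 0.11057
H(P,Q) = 0.6968 dits.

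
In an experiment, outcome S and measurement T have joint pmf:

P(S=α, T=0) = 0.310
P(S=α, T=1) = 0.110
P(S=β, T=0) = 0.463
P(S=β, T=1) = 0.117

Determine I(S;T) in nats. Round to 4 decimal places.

0.0025 nats

Marginals: p(S) = (0.4200, 0.5800), p(T) = (0.7730, 0.2270).
I(S;T) = Σ p(x,y)·ln[p(x,y)/(p(x)p(y))].
  (α,0): 0.310·ln(0.9548) = -0.01432
  (α,1): 0.110·ln(1.1538) = 0.01573
  (β,0): 0.463·ln(1.0327) = 0.01490
  (β,1): 0.117·ln(0.8887) = -0.01381
Sum = 0.0025 nats.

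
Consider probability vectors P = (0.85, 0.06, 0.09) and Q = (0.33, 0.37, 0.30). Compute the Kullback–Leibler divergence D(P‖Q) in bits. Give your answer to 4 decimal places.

0.8465 bits

D(P‖Q) = Σ p·log₂(p/q).
  0.85·log₂(0.85/0.33) = 1.16025
  0.06·log₂(0.06/0.37) = -0.15747
  0.09·log₂(0.09/0.30) = -0.15633
D(P‖Q) = 0.8465 bits.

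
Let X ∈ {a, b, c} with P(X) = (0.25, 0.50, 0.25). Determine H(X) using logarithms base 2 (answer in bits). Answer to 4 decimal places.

H(X) = −Σ p·log₂ p.
  −(0.25)·log₂(0.25) = 0.50000
  −(0.50)·log₂(0.50) = 0.50000
  −(0.25)·log₂(0.25) = 0.50000
Sum: 0.50000 + 0.50000 + 0.50000 = 1.5000 bits.

1.5000 bits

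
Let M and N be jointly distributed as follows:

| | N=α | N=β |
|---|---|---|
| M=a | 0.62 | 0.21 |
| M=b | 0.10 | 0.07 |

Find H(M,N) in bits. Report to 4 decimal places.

H(M,N) = −Σ p(x,y)·log₂ p(x,y) over all 4 cells.
  cell (a,α): −0.62·log₂0.62 = 0.42759
  cell (a,β): −0.21·log₂0.21 = 0.47282
  cell (b,α): −0.10·log₂0.10 = 0.33219
  cell (b,β): −0.07·log₂0.07 = 0.26856
Sum = 1.5012 bits.

1.5012 bits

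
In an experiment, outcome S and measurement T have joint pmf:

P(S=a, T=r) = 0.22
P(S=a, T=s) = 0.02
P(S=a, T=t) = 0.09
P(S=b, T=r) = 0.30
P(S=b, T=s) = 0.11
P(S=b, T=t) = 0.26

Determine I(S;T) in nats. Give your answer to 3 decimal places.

Marginals: p(S) = (0.3300, 0.6700), p(T) = (0.5200, 0.1300, 0.3500).
I(S;T) = H(S) + H(T) − H(S,T).
H(S) = 0.6342, H(T) = 0.9727, H(S,T) = 1.5823.
I(S;T) = 0.6342 + 0.9727 − 1.5823 = 0.025 nats.

0.025 nats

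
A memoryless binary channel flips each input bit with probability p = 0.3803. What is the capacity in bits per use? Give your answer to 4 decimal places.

0.0417 bits

Binary symmetric channel: C = 1 − h₂(ε) where h₂ is the binary entropy function.
h₂(0.3803) = −0.3803·log₂0.3803 − 0.6197·log₂0.6197 = 0.9583.
C = 1 − 0.9583 = 0.0417 bits per channel use.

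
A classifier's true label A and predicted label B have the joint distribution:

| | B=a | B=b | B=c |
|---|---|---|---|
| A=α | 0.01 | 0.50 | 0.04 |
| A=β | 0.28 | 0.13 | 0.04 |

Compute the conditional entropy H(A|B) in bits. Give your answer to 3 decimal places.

0.605 bits

Marginals: p(A) = (0.5500, 0.4500), p(B) = (0.2900, 0.6300, 0.0800).
H(A|B) = Σ p(B) · H(A|B=·).
  B=a: p=0.2900, H(A|B=a) = 0.2164
  B=b: p=0.6300, H(A|B=b) = 0.7344
  B=c: p=0.0800, H(A|B=c) = 1.0000
Weighted sum = 0.605 bits.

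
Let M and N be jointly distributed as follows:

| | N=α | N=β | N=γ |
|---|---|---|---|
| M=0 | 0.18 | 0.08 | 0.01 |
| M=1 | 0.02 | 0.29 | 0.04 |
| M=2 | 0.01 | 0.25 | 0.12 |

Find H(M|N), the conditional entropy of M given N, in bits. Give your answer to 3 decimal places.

1.218 bits

Chain rule: H(M|N) = H(M,N) − H(N).
Marginals: p(M) = (0.2700, 0.3500, 0.3800), p(N) = (0.2100, 0.6200, 0.1700).
H(M,N) = 2.5533 bits; H(N) = 1.3350 bits.
H(M|N) = 2.5533 − 1.3350 = 1.218 bits.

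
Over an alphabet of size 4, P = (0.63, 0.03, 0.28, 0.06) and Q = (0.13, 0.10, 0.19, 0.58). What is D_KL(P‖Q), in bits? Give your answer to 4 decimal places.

1.3426 bits

D(P‖Q) = Σ p·log₂(p/q).
  0.63·log₂(0.63/0.13) = 1.43441
  0.03·log₂(0.03/0.10) = -0.05211
  0.28·log₂(0.28/0.19) = 0.15664
  0.06·log₂(0.06/0.58) = -0.19638
D(P‖Q) = 1.3426 bits.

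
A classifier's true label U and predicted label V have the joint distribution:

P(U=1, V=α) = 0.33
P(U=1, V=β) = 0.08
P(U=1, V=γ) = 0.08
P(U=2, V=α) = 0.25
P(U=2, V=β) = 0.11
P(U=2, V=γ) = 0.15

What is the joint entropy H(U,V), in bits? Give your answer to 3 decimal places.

H(U,V) = −Σ p(x,y)·log₂ p(x,y) over all 6 cells.
  cell (1,α): −0.33·log₂0.33 = 0.5278
  cell (1,β): −0.08·log₂0.08 = 0.2915
  cell (1,γ): −0.08·log₂0.08 = 0.2915
  cell (2,α): −0.25·log₂0.25 = 0.5000
  cell (2,β): −0.11·log₂0.11 = 0.3503
  cell (2,γ): −0.15·log₂0.15 = 0.4105
Sum = 2.372 bits.

2.372 bits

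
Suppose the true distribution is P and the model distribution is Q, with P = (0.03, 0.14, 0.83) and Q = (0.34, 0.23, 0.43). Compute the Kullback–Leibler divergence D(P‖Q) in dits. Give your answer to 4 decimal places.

0.1752 dits

D(P‖Q) = Σ p·log₁₀(p/q).
  0.03·log₁₀(0.03/0.34) = -0.03163
  0.14·log₁₀(0.14/0.23) = -0.03018
  0.83·log₁₀(0.83/0.43) = 0.23706
D(P‖Q) = 0.1752 dits.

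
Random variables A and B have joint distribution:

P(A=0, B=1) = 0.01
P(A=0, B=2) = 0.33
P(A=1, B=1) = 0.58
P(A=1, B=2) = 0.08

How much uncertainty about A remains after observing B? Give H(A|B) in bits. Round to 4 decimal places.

Marginals: p(A) = (0.3400, 0.6600), p(B) = (0.5900, 0.4100).
H(A|B) = Σ p(B) · H(A|B=·).
  B=1: p=0.5900, H(A|B=1) = 0.1239
  B=2: p=0.4100, H(A|B=2) = 0.7121
Weighted sum = 0.3651 bits.

0.3651 bits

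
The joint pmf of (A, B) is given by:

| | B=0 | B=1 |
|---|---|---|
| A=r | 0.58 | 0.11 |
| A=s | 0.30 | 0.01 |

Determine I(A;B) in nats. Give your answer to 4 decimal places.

Marginals: p(A) = (0.6900, 0.3100), p(B) = (0.8800, 0.1200).
I(A;B) = Σ p(x,y)·ln[p(x,y)/(p(x)p(y))].
  (r,0): 0.58·ln(0.9552) = -0.02658
  (r,1): 0.11·ln(1.3285) = 0.03125
  (s,0): 0.30·ln(1.0997) = 0.02851
  (s,1): 0.01·ln(0.2688) = -0.01314
Sum = 0.0200 nats.

0.0200 nats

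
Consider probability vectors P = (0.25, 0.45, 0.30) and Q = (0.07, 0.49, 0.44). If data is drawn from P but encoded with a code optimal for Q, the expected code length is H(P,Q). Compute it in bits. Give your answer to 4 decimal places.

1.7776 bits

H(P,Q) = −Σ p·log₂ q.
  −0.25·log₂(0.07) = 0.95913
  −0.45·log₂(0.49) = 0.46312
  −0.30·log₂(0.44) = 0.35533
H(P,Q) = 1.7776 bits.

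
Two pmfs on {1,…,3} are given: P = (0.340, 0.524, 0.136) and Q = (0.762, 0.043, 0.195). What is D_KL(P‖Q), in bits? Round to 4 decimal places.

D(P‖Q) = Σ p·log₂(p/q).
  0.340·log₂(0.340/0.762) = -0.39585
  0.524·log₂(0.524/0.043) = 1.89015
  0.136·log₂(0.136/0.195) = -0.07070
D(P‖Q) = 1.4236 bits.

1.4236 bits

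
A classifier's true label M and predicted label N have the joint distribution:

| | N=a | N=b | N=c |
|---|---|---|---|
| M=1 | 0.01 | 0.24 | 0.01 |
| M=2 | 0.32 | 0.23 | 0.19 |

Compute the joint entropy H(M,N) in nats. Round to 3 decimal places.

1.453 nats

H(M,N) = −Σ p(x,y)·ln p(x,y) over all 6 cells.
  cell (1,a): −0.01·ln0.01 = 0.0461
  cell (1,b): −0.24·ln0.24 = 0.3425
  cell (1,c): −0.01·ln0.01 = 0.0461
  cell (2,a): −0.32·ln0.32 = 0.3646
  cell (2,b): −0.23·ln0.23 = 0.3380
  cell (2,c): −0.19·ln0.19 = 0.3155
Sum = 1.453 nats.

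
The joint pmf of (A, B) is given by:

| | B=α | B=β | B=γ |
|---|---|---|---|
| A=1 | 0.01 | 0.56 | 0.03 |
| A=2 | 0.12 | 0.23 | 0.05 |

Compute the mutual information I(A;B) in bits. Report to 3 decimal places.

0.156 bits

Marginals: p(A) = (0.6000, 0.4000), p(B) = (0.1300, 0.7900, 0.0800).
I(A;B) = Σ p(x,y)·log₂[p(x,y)/(p(x)p(y))].
  (1,α): 0.01·log₂(0.1282) = -0.0296
  (1,β): 0.56·log₂(1.1814) = 0.1347
  (1,γ): 0.03·log₂(0.6250) = -0.0203
  (2,α): 0.12·log₂(2.3077) = 0.1448
  (2,β): 0.23·log₂(0.7278) = -0.1054
  (2,γ): 0.05·log₂(1.5625) = 0.0322
Sum = 0.156 bits.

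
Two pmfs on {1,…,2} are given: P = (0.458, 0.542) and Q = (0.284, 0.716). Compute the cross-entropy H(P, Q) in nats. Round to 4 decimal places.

H(P,Q) = −Σ p·ln q.
  −0.458·ln(0.284) = 0.57652
  −0.542·ln(0.716) = 0.18107
H(P,Q) = 0.7576 nats.

0.7576 nats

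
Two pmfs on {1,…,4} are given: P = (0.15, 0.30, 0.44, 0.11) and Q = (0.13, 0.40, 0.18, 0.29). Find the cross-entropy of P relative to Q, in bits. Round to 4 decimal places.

H(P,Q) = −Σ p·log₂ q.
  −0.15·log₂(0.13) = 0.44151
  −0.30·log₂(0.40) = 0.39658
  −0.44·log₂(0.18) = 1.08853
  −0.11·log₂(0.29) = 0.19645
H(P,Q) = 2.1231 bits.

2.1231 bits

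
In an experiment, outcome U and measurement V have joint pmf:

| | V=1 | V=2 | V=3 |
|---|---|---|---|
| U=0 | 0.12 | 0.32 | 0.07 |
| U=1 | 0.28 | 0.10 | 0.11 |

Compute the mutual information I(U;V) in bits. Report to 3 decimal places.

Marginals: p(U) = (0.5100, 0.4900), p(V) = (0.4000, 0.4200, 0.1800).
I(U;V) = Σ p(x,y)·log₂[p(x,y)/(p(x)p(y))].
  (0,1): 0.12·log₂(0.5882) = -0.0919
  (0,2): 0.32·log₂(1.4939) = 0.1853
  (0,3): 0.07·log₂(0.7625) = -0.0274
  (1,1): 0.28·log₂(1.4286) = 0.1441
  (1,2): 0.10·log₂(0.4859) = -0.1041
  (1,3): 0.11·log₂(1.2472) = 0.0351
Sum = 0.141 bits.

0.141 bits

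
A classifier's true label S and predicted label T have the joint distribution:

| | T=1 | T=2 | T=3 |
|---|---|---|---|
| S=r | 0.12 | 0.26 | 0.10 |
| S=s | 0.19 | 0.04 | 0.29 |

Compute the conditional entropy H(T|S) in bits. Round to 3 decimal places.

1.365 bits

Marginals: p(S) = (0.4800, 0.5200), p(T) = (0.3100, 0.3000, 0.3900).
H(T|S) = Σ p(S) · H(T|S=·).
  S=r: p=0.4800, H(T|S=r) = 1.4506
  S=s: p=0.5200, H(T|S=s) = 1.2852
Weighted sum = 1.365 bits.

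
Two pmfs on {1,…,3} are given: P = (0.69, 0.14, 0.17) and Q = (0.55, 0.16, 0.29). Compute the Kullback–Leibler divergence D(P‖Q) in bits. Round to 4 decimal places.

0.0678 bits

D(P‖Q) = Σ p·log₂(p/q).
  0.69·log₂(0.69/0.55) = 0.22574
  0.14·log₂(0.14/0.16) = -0.02697
  0.17·log₂(0.17/0.29) = -0.13099
D(P‖Q) = 0.0678 bits.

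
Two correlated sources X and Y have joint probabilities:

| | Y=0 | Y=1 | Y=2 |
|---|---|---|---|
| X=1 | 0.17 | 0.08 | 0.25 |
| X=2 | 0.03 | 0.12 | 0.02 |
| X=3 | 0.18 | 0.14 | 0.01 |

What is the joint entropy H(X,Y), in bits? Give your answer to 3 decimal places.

2.767 bits

H(X,Y) = −Σ p(x,y)·log₂ p(x,y) over all 9 cells.
  cell (1,0): −0.17·log₂0.17 = 0.4346
  cell (1,1): −0.08·log₂0.08 = 0.2915
  cell (1,2): −0.25·log₂0.25 = 0.5000
  cell (2,0): −0.03·log₂0.03 = 0.1518
  cell (2,1): −0.12·log₂0.12 = 0.3671
  cell (2,2): −0.02·log₂0.02 = 0.1129
  cell (3,0): −0.18·log₂0.18 = 0.4453
  cell (3,1): −0.14·log₂0.14 = 0.3971
  cell (3,2): −0.01·log₂0.01 = 0.0664
Sum = 2.767 bits.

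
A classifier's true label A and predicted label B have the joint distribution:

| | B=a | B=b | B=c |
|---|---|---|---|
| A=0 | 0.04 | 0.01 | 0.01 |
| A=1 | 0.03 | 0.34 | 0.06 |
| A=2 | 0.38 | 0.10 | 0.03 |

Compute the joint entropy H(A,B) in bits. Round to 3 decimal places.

H(A,B) = −Σ p(x,y)·log₂ p(x,y) over all 9 cells.
  cell (0,a): −0.04·log₂0.04 = 0.1858
  cell (0,b): −0.01·log₂0.01 = 0.0664
  cell (0,c): −0.01·log₂0.01 = 0.0664
  cell (1,a): −0.03·log₂0.03 = 0.1518
  cell (1,b): −0.34·log₂0.34 = 0.5292
  cell (1,c): −0.06·log₂0.06 = 0.2435
  cell (2,a): −0.38·log₂0.38 = 0.5305
  cell (2,b): −0.10·log₂0.10 = 0.3322
  cell (2,c): −0.03·log₂0.03 = 0.1518
Sum = 2.258 bits.

2.258 bits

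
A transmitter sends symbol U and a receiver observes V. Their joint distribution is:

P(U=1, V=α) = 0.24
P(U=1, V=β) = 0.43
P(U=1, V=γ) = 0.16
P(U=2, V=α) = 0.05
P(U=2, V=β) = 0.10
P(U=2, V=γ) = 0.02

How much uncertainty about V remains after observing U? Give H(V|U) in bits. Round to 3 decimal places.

Chain rule: H(V|U) = H(U,V) − H(U).
Marginals: p(U) = (0.8300, 0.1700), p(V) = (0.2900, 0.5300, 0.1800).
H(U,V) = 2.1019 bits; H(U) = 0.6577 bits.
H(V|U) = 2.1019 − 0.6577 = 1.444 bits.

1.444 bits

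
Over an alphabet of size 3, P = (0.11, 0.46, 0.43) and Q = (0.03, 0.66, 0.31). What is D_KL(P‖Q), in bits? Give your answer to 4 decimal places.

0.1696 bits

D(P‖Q) = Σ p·log₂(p/q).
  0.11·log₂(0.11/0.03) = 0.20619
  0.46·log₂(0.46/0.66) = -0.23958
  0.43·log₂(0.43/0.31) = 0.20299
D(P‖Q) = 0.1696 bits.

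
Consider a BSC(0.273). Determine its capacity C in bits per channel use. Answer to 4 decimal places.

0.1543 bits

Binary symmetric channel: C = 1 − h₂(ε) where h₂ is the binary entropy function.
h₂(0.273) = −0.273·log₂0.273 − 0.727·log₂0.727 = 0.8457.
C = 1 − 0.8457 = 0.1543 bits per channel use.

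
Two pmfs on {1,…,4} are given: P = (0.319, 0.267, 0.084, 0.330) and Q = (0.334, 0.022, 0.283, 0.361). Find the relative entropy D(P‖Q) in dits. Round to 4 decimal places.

0.2259 dits

D(P‖Q) = Σ p·log₁₀(p/q).
  0.319·log₁₀(0.319/0.334) = -0.00637
  0.267·log₁₀(0.267/0.022) = 0.28945
  0.084·log₁₀(0.084/0.283) = -0.04431
  0.330·log₁₀(0.330/0.361) = -0.01287
D(P‖Q) = 0.2259 dits.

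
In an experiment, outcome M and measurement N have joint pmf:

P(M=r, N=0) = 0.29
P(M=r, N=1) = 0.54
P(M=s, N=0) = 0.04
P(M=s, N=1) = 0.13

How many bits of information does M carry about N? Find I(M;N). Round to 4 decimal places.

Marginals: p(M) = (0.8300, 0.1700), p(N) = (0.3300, 0.6700).
I(M;N) = H(M) + H(N) − H(M,N).
H(M) = 0.6577, H(N) = 0.9149, H(M,N) = 1.5663.
I(M;N) = 0.6577 + 0.9149 − 1.5663 = 0.0063 bits.

0.0063 bits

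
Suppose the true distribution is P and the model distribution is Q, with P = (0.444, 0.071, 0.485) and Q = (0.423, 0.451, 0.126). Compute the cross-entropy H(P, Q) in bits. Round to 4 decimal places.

2.0821 bits

H(P,Q) = −Σ p·log₂ q.
  −0.444·log₂(0.423) = 0.55112
  −0.071·log₂(0.451) = 0.08156
  −0.485·log₂(0.126) = 1.44942
H(P,Q) = 2.0821 bits.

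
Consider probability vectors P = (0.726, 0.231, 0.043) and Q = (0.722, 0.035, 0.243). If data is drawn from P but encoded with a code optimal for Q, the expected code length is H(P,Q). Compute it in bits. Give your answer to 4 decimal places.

1.5462 bits

H(P,Q) = −Σ p·log₂ q.
  −0.726·log₂(0.722) = 0.34117
  −0.231·log₂(0.035) = 1.11723
  −0.043·log₂(0.243) = 0.08776
H(P,Q) = 1.5462 bits.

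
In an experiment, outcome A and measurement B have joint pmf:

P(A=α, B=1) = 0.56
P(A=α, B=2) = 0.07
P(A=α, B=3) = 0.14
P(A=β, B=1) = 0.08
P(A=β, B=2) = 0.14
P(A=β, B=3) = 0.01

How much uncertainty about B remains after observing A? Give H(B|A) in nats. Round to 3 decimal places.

0.770 nats

Chain rule: H(B|A) = H(A,B) − H(A).
Marginals: p(A) = (0.7700, 0.2300), p(B) = (0.6400, 0.2100, 0.1500).
H(A,B) = 1.3095 nats; H(A) = 0.5393 nats.
H(B|A) = 1.3095 − 0.5393 = 0.770 nats.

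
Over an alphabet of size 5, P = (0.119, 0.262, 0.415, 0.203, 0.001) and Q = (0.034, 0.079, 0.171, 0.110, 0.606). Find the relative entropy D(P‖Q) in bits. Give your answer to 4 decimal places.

1.3693 bits

D(P‖Q) = Σ p·log₂(p/q).
  0.119·log₂(0.119/0.034) = 0.21508
  0.262·log₂(0.262/0.079) = 0.45317
  0.415·log₂(0.415/0.171) = 0.53083
  0.203·log₂(0.203/0.110) = 0.17945
  0.001·log₂(0.001/0.606) = -0.00924
D(P‖Q) = 1.3693 bits.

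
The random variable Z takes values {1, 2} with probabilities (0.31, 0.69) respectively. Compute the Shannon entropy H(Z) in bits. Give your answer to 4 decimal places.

0.8932 bits

H(Z) = −Σ p·log₂ p.
  −(0.31)·log₂(0.31) = 0.52379
  −(0.69)·log₂(0.69) = 0.36938
Sum: 0.52379 + 0.36938 = 0.8932 bits.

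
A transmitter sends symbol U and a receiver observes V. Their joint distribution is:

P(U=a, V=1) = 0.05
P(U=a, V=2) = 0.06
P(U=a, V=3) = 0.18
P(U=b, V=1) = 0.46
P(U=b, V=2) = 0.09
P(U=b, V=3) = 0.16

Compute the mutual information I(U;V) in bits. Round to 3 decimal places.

0.148 bits

Marginals: p(U) = (0.2900, 0.7100), p(V) = (0.5100, 0.1500, 0.3400).
I(U;V) = Σ p(x,y)·log₂[p(x,y)/(p(x)p(y))].
  (a,1): 0.05·log₂(0.3381) = -0.0782
  (a,2): 0.06·log₂(1.3793) = 0.0278
  (a,3): 0.18·log₂(1.8256) = 0.1563
  (b,1): 0.46·log₂(1.2704) = 0.1588
  (b,2): 0.09·log₂(0.8451) = -0.0219
  (b,3): 0.16·log₂(0.6628) = -0.0949
Sum = 0.148 bits.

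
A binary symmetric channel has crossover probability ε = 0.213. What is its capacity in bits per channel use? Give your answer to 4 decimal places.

Binary symmetric channel: C = 1 − h₂(ε) where h₂ is the binary entropy function.
h₂(0.213) = −0.213·log₂0.213 − 0.787·log₂0.787 = 0.7472.
C = 1 − 0.7472 = 0.2528 bits per channel use.

0.2528 bits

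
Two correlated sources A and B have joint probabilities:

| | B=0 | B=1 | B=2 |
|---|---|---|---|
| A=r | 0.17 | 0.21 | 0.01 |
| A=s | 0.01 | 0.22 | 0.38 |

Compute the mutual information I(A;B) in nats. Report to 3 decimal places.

Marginals: p(A) = (0.3900, 0.6100), p(B) = (0.1800, 0.4300, 0.3900).
I(A;B) = Σ p(x,y)·ln[p(x,y)/(p(x)p(y))].
  (r,0): 0.17·ln(2.4217) = 0.1504
  (r,1): 0.21·ln(1.2522) = 0.0472
  (r,2): 0.01·ln(0.0657) = -0.0272
  (s,0): 0.01·ln(0.0911) = -0.0240
  (s,1): 0.22·ln(0.8387) = -0.0387
  (s,2): 0.38·ln(1.5973) = 0.1780
Sum = 0.286 nats.

0.286 nats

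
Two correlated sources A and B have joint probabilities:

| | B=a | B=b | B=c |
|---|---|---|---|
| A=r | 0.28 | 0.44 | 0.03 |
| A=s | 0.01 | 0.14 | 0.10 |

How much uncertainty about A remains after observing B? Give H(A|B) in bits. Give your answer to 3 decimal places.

0.627 bits

Chain rule: H(A|B) = H(A,B) − H(B).
Marginals: p(A) = (0.7500, 0.2500), p(B) = (0.2900, 0.5800, 0.1300).
H(A,B) = 1.9829 bits; H(B) = 1.3564 bits.
H(A|B) = 1.9829 − 1.3564 = 0.627 bits.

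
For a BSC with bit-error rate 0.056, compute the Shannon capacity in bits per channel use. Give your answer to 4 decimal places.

0.6886 bits

Binary symmetric channel: C = 1 − h₂(ε) where h₂ is the binary entropy function.
h₂(0.056) = −0.056·log₂0.056 − 0.944·log₂0.944 = 0.3114.
C = 1 − 0.3114 = 0.6886 bits per channel use.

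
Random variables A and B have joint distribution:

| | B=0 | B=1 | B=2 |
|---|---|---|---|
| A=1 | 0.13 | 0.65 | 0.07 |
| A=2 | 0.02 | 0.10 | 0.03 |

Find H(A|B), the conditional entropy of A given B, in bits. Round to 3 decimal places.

Chain rule: H(A|B) = H(A,B) − H(B).
Marginals: p(A) = (0.8500, 0.1500), p(B) = (0.1500, 0.7500, 0.1000).
H(A,B) = 1.6520 bits; H(B) = 1.0540 bits.
H(A|B) = 1.6520 − 1.0540 = 0.598 bits.

0.598 bits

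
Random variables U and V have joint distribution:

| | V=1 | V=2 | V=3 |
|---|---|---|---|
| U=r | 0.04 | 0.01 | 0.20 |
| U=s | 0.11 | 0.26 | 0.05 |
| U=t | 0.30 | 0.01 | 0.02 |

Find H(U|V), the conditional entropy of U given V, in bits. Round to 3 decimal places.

0.946 bits

Marginals: p(U) = (0.2500, 0.4200, 0.3300), p(V) = (0.4500, 0.2800, 0.2700).
H(U|V) = Σ p(V) · H(U|V=·).
  V=1: p=0.4500, H(U|V=1) = 1.1972
  V=2: p=0.2800, H(U|V=2) = 0.4427
  V=3: p=0.2700, H(U|V=3) = 1.0494
Weighted sum = 0.946 bits.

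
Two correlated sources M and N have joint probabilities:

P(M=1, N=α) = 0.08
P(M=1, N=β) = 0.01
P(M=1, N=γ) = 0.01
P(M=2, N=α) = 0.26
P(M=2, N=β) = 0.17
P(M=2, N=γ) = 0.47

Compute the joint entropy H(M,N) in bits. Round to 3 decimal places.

1.876 bits

H(M,N) = −Σ p(x,y)·log₂ p(x,y) over all 6 cells.
  cell (1,α): −0.08·log₂0.08 = 0.2915
  cell (1,β): −0.01·log₂0.01 = 0.0664
  cell (1,γ): −0.01·log₂0.01 = 0.0664
  cell (2,α): −0.26·log₂0.26 = 0.5053
  cell (2,β): −0.17·log₂0.17 = 0.4346
  cell (2,γ): −0.47·log₂0.47 = 0.5120
Sum = 1.876 bits.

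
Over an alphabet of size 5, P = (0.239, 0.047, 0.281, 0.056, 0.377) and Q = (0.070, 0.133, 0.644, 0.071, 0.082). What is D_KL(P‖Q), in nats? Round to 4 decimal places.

D(P‖Q) = Σ p·ln(p/q).
  0.239·ln(0.239/0.070) = 0.29348
  0.047·ln(0.047/0.133) = -0.04889
  0.281·ln(0.281/0.644) = -0.23305
  0.056·ln(0.056/0.071) = -0.01329
  0.377·ln(0.377/0.082) = 0.57512
D(P‖Q) = 0.5734 nats.

0.5734 nats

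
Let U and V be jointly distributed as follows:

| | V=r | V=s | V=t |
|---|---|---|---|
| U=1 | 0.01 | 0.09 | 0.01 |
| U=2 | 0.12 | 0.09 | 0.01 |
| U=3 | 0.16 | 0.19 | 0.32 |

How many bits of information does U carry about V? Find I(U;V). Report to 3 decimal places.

0.200 bits

Marginals: p(U) = (0.1100, 0.2200, 0.6700), p(V) = (0.2900, 0.3700, 0.3400).
I(U;V) = Σ p(x,y)·log₂[p(x,y)/(p(x)p(y))].
  (1,r): 0.01·log₂(0.3135) = -0.0167
  (1,s): 0.09·log₂(2.2113) = 0.1030
  (1,t): 0.01·log₂(0.2674) = -0.0190
  (2,r): 0.12·log₂(1.8809) = 0.1094
  (2,s): 0.09·log₂(1.1057) = 0.0130
  (2,t): 0.01·log₂(0.1337) = -0.0290
  (3,r): 0.16·log₂(0.8235) = -0.0448
  (3,s): 0.19·log₂(0.7664) = -0.0729
  (3,t): 0.32·log₂(1.4047) = 0.1569
Sum = 0.200 bits.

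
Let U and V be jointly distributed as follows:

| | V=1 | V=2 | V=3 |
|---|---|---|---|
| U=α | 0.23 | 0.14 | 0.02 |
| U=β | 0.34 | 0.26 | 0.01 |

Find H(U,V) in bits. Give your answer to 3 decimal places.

2.099 bits

H(U,V) = −Σ p(x,y)·log₂ p(x,y) over all 6 cells.
  cell (α,1): −0.23·log₂0.23 = 0.4877
  cell (α,2): −0.14·log₂0.14 = 0.3971
  cell (α,3): −0.02·log₂0.02 = 0.1129
  cell (β,1): −0.34·log₂0.34 = 0.5292
  cell (β,2): −0.26·log₂0.26 = 0.5053
  cell (β,3): −0.01·log₂0.01 = 0.0664
Sum = 2.099 bits.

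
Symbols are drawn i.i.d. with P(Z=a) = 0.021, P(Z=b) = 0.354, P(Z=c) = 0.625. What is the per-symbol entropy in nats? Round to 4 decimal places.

H(Z) = −Σ p·ln p.
  −(0.021)·ln(0.021) = 0.08113
  −(0.354)·ln(0.354) = 0.36761
  −(0.625)·ln(0.625) = 0.29375
Sum: 0.08113 + 0.36761 + 0.29375 = 0.7425 nats.

0.7425 nats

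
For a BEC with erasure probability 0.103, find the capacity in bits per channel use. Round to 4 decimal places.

0.8970 bits

Binary erasure channel: capacity C = 1 − ε.
C = 1 − 0.103 = 0.8970 bits per channel use.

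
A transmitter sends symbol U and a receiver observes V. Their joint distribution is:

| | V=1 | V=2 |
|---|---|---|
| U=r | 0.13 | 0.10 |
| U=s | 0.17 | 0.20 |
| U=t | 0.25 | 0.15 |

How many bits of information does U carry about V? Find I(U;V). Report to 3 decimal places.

Marginals: p(U) = (0.2300, 0.3700, 0.4000), p(V) = (0.5500, 0.4500).
I(U;V) = Σ p(x,y)·log₂[p(x,y)/(p(x)p(y))].
  (r,1): 0.13·log₂(1.0277) = 0.0051
  (r,2): 0.10·log₂(0.9662) = -0.0050
  (s,1): 0.17·log₂(0.8354) = -0.0441
  (s,2): 0.20·log₂(1.2012) = 0.0529
  (t,1): 0.25·log₂(1.1364) = 0.0461
  (t,2): 0.15·log₂(0.8333) = -0.0395
Sum = 0.016 bits.

0.016 bits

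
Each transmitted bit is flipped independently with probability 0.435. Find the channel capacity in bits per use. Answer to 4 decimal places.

0.0122 bits

Binary symmetric channel: C = 1 − h₂(ε) where h₂ is the binary entropy function.
h₂(0.435) = −0.435·log₂0.435 − 0.565·log₂0.565 = 0.9878.
C = 1 − 0.9878 = 0.0122 bits per channel use.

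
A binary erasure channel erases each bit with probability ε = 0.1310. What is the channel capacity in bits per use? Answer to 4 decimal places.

0.8690 bits

Binary erasure channel: capacity C = 1 − ε.
C = 1 − 0.1310 = 0.8690 bits per channel use.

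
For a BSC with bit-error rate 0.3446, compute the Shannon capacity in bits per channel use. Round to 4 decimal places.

0.0708 bits

Binary symmetric channel: C = 1 − h₂(ε) where h₂ is the binary entropy function.
h₂(0.3446) = −0.3446·log₂0.3446 − 0.6554·log₂0.6554 = 0.9292.
C = 1 − 0.9292 = 0.0708 bits per channel use.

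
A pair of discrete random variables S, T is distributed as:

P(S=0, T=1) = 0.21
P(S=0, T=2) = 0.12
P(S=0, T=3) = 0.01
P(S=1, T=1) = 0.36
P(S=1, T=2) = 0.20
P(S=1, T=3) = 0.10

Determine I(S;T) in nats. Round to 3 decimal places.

Marginals: p(S) = (0.3400, 0.6600), p(T) = (0.5700, 0.3200, 0.1100).
I(S;T) = Σ p(x,y)·ln[p(x,y)/(p(x)p(y))].
  (0,1): 0.21·ln(1.0836) = 0.0169
  (0,2): 0.12·ln(1.1029) = 0.0118
  (0,3): 0.01·ln(0.2674) = -0.0132
  (1,1): 0.36·ln(0.9569) = -0.0158
  (1,2): 0.20·ln(0.9470) = -0.0109
  (1,3): 0.10·ln(1.3774) = 0.0320
Sum = 0.021 nats.

0.021 nats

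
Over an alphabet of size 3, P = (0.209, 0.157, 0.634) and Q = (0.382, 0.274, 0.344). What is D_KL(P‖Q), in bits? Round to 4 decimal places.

D(P‖Q) = Σ p·log₂(p/q).
  0.209·log₂(0.209/0.382) = -0.18184
  0.157·log₂(0.157/0.274) = -0.12614
  0.634·log₂(0.634/0.344) = 0.55924
D(P‖Q) = 0.2513 bits.

0.2513 bits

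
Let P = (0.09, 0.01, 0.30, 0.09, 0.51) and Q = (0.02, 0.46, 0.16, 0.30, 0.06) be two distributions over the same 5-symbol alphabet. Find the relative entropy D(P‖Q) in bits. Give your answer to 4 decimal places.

1.8304 bits

D(P‖Q) = Σ p·log₂(p/q).
  0.09·log₂(0.09/0.02) = 0.19529
  0.01·log₂(0.01/0.46) = -0.05524
  0.30·log₂(0.30/0.16) = 0.27207
  0.09·log₂(0.09/0.30) = -0.15633
  0.51·log₂(0.51/0.06) = 1.57461
D(P‖Q) = 1.8304 bits.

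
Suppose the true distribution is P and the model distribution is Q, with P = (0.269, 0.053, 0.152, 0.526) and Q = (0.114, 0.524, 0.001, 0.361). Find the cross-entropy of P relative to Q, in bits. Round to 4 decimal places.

H(P,Q) = −Σ p·log₂ q.
  −0.269·log₂(0.114) = 0.84275
  −0.053·log₂(0.524) = 0.04942
  −0.152·log₂(0.001) = 1.51480
  −0.526·log₂(0.361) = 0.77318
H(P,Q) = 3.1801 bits.

3.1801 bits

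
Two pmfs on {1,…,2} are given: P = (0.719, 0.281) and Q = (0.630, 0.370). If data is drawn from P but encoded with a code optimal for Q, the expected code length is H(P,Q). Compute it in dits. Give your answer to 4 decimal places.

0.2656 dits

H(P,Q) = −Σ p·log₁₀ q.
  −0.719·log₁₀(0.630) = 0.14427
  −0.281·log₁₀(0.370) = 0.12134
H(P,Q) = 0.2656 dits.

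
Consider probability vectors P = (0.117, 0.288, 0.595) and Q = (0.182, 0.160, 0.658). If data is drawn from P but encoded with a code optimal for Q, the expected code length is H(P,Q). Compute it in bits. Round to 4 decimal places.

H(P,Q) = −Σ p·log₂ q.
  −0.117·log₂(0.182) = 0.28758
  −0.288·log₂(0.160) = 0.76143
  −0.595·log₂(0.658) = 0.35929
H(P,Q) = 1.4083 bits.

1.4083 bits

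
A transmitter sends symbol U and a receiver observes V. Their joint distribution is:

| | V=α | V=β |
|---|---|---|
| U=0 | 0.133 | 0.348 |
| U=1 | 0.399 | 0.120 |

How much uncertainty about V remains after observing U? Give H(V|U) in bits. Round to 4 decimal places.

Marginals: p(U) = (0.4810, 0.5190), p(V) = (0.5320, 0.4680).
H(V|U) = Σ p(U) · H(V|U=·).
  U=0: p=0.4810, H(V|U=0) = 0.8506
  U=1: p=0.5190, H(V|U=1) = 0.7801
Weighted sum = 0.8140 bits.

0.8140 bits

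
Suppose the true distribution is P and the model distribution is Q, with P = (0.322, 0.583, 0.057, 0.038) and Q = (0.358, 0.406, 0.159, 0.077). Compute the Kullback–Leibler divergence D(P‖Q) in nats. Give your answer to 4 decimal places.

0.0915 nats

D(P‖Q) = Σ p·ln(p/q).
  0.322·ln(0.322/0.358) = -0.03413
  0.583·ln(0.583/0.406) = 0.21095
  0.057·ln(0.057/0.159) = -0.05847
  0.038·ln(0.038/0.077) = -0.02684
D(P‖Q) = 0.0915 nats.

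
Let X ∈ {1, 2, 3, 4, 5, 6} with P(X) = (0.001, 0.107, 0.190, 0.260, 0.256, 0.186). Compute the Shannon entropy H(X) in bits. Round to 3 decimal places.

2.270 bits

H(X) = −Σ p·log₂ p.
  −(0.001)·log₂(0.001) = 0.0100
  −(0.107)·log₂(0.107) = 0.3450
  −(0.190)·log₂(0.190) = 0.4552
  −(0.260)·log₂(0.260) = 0.5053
  −(0.256)·log₂(0.256) = 0.5032
  −(0.186)·log₂(0.186) = 0.4514
Sum: 0.0100 + 0.3450 + 0.4552 + 0.5053 + 0.5032 + 0.4514 = 2.270 bits.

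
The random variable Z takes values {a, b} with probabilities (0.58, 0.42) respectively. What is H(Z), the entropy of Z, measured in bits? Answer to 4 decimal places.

0.9815 bits

H(Z) = −Σ p·log₂ p.
  −(0.58)·log₂(0.58) = 0.45581
  −(0.42)·log₂(0.42) = 0.52565
Sum: 0.45581 + 0.52565 = 0.9815 bits.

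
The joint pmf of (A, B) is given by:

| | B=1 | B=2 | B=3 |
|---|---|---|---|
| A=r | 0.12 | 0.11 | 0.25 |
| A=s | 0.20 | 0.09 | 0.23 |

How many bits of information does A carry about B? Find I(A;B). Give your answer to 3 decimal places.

Marginals: p(A) = (0.4800, 0.5200), p(B) = (0.3200, 0.2000, 0.4800).
I(A;B) = Σ p(x,y)·log₂[p(x,y)/(p(x)p(y))].
  (r,1): 0.12·log₂(0.7812) = -0.0427
  (r,2): 0.11·log₂(1.1458) = 0.0216
  (r,3): 0.25·log₂(1.0851) = 0.0294
  (s,1): 0.20·log₂(1.2019) = 0.0531
  (s,2): 0.09·log₂(0.8654) = -0.0188
  (s,3): 0.23·log₂(0.9215) = -0.0271
Sum = 0.015 bits.

0.015 bits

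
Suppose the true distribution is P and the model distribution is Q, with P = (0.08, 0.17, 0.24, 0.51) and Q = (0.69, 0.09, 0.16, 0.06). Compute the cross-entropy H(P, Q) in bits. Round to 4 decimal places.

H(P,Q) = −Σ p·log₂ q.
  −0.08·log₂(0.69) = 0.04283
  −0.17·log₂(0.09) = 0.59057
  −0.24·log₂(0.16) = 0.63453
  −0.51·log₂(0.06) = 2.07004
H(P,Q) = 3.3380 bits.

3.3380 bits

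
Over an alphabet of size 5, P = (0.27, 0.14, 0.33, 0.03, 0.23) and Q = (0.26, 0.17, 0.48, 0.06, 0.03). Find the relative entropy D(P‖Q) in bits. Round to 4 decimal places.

0.4430 bits

D(P‖Q) = Σ p·log₂(p/q).
  0.27·log₂(0.27/0.26) = 0.01470
  0.14·log₂(0.14/0.17) = -0.03922
  0.33·log₂(0.33/0.48) = -0.17839
  0.03·log₂(0.03/0.06) = -0.03000
  0.23·log₂(0.23/0.03) = 0.67588
D(P‖Q) = 0.4430 bits.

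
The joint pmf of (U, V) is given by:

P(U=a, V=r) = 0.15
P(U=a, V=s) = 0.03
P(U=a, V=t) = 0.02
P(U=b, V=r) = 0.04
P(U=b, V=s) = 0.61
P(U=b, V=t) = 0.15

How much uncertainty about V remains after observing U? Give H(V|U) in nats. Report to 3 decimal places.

Chain rule: H(V|U) = H(U,V) − H(U).
Marginals: p(U) = (0.2000, 0.8000), p(V) = (0.1900, 0.6400, 0.1700).
H(U,V) = 1.1828 nats; H(U) = 0.5004 nats.
H(V|U) = 1.1828 − 0.5004 = 0.682 nats.

0.682 nats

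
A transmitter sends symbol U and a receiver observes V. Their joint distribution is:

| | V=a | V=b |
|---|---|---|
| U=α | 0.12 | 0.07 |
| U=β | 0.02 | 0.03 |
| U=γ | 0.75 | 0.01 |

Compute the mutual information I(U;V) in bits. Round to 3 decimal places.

Marginals: p(U) = (0.1900, 0.0500, 0.7600), p(V) = (0.8900, 0.1100).
I(U;V) = H(U) + H(V) − H(U,V).
H(U) = 0.9722, H(V) = 0.4999, H(U,V) = 1.2780.
I(U;V) = 0.9722 + 0.4999 − 1.2780 = 0.194 bits.

0.194 bits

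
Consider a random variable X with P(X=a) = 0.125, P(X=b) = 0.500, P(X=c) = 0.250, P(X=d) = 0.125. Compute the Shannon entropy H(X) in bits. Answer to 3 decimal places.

H(X) = −Σ p·log₂ p.
  −(0.125)·log₂(0.125) = 0.3750
  −(0.500)·log₂(0.500) = 0.5000
  −(0.250)·log₂(0.250) = 0.5000
  −(0.125)·log₂(0.125) = 0.3750
Sum: 0.3750 + 0.5000 + 0.5000 + 0.3750 = 1.750 bits.

1.750 bits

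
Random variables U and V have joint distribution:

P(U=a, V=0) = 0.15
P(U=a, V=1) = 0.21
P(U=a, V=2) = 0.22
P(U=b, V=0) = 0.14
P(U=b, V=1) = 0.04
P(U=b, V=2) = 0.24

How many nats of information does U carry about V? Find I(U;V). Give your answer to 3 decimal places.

Marginals: p(U) = (0.5800, 0.4200), p(V) = (0.2900, 0.2500, 0.4600).
I(U;V) = H(U) + H(V) − H(U,V).
H(U) = 0.6803, H(V) = 1.0628, H(U,V) = 1.6919.
I(U;V) = 0.6803 + 1.0628 − 1.6919 = 0.051 nats.

0.051 nats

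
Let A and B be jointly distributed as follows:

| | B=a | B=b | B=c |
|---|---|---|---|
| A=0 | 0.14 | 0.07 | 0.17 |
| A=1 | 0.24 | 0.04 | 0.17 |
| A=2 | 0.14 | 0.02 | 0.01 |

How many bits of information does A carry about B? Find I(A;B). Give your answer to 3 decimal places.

0.096 bits

Marginals: p(A) = (0.3800, 0.4500, 0.1700), p(B) = (0.5200, 0.1300, 0.3500).
I(A;B) = H(A) + H(B) − H(A,B).
H(A) = 1.4834, H(B) = 1.4033, H(A,B) = 2.7912.
I(A;B) = 1.4834 + 1.4033 − 2.7912 = 0.096 bits.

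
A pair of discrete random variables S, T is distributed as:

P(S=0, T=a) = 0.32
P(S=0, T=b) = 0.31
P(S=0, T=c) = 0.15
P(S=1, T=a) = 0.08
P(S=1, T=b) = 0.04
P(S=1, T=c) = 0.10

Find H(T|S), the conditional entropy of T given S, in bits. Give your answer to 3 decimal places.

1.510 bits

Chain rule: H(T|S) = H(S,T) − H(S).
Marginals: p(S) = (0.7800, 0.2200), p(T) = (0.4000, 0.3500, 0.2500).
H(S,T) = 2.2698 bits; H(S) = 0.7602 bits.
H(T|S) = 2.2698 − 0.7602 = 1.510 bits.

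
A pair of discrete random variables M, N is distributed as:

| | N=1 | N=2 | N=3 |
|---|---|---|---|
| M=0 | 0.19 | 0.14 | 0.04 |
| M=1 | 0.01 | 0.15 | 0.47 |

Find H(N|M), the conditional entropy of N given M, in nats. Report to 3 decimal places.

0.746 nats

Chain rule: H(N|M) = H(M,N) − H(M).
Marginals: p(M) = (0.3700, 0.6300), p(N) = (0.2000, 0.2900, 0.5100).
H(M,N) = 1.4050 nats; H(M) = 0.6590 nats.
H(N|M) = 1.4050 − 0.6590 = 0.746 nats.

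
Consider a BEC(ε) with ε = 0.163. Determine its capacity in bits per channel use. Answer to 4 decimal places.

0.8370 bits

Binary erasure channel: capacity C = 1 − ε.
C = 1 − 0.163 = 0.8370 bits per channel use.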